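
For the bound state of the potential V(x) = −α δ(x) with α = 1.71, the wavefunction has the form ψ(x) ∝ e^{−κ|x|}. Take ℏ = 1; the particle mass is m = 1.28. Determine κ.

Integrate −(ℏ²/2m)ψ'' − αδ(x)ψ = Eψ from −ε to +ε: the ψ'' term gives ψ'(0⁺) − ψ'(0⁻) and the δ term gives −(2mα/ℏ²)ψ(0).
With ψ ∝ e^{−κ|x|} this yields −2κ = −2mα/ℏ², so κ = mα/ℏ² = 2.189.

κ = 2.19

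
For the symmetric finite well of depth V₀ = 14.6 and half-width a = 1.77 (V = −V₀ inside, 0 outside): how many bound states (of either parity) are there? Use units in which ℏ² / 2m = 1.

Define the well-strength parameter z₀ = (a/ℏ)√(2mV₀) = 1.77 × √(2·0.5·14.6) = 6.763.
A new bound state (alternating even/odd) appears each time z₀ passes a multiple of π/2, so N = ⌊2z₀/π⌋ + 1 = ⌊4.306⌋ + 1 = 5.

N = 5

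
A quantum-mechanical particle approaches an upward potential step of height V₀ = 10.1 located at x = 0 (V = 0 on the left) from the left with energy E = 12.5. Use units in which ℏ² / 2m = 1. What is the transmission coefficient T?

On each side the TISE gives plane waves with k = √(2m(E − V))/ℏ: k₁ = √(2·½·12.5) = 3.536, k₂ = √(2·½·2.4) = 1.549.
Continuity of ψ and ψ′ at the step yields the reflection amplitude r = (k₁ − k₂)/(k₁ + k₂) = 0.3906; thus R = |r|² = 0.1526, T = 0.8474.

T = 0.847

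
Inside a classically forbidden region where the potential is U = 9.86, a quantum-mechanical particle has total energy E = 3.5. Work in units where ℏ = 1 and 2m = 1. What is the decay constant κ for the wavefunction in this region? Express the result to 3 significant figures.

κ = 2.52

Since E < U the TISE in this region is ψ'' = κ²ψ with κ = √(2m(U − E))/ℏ.
κ = √(2 × 0.5 × 6.36) = 2.522.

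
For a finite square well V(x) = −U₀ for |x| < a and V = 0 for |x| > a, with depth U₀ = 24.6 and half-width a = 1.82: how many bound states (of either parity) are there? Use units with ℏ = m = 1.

The dimensionless depth is z₀ = a√(2mU₀)/ℏ = 1.82 × √(49.20) = 12.77.
The even/odd transcendental equations gain one root per π/2 in z₀, giving N = 1 + ⌊2z₀/π⌋ = 1 + ⌊8.127⌋ = 9.

N = 9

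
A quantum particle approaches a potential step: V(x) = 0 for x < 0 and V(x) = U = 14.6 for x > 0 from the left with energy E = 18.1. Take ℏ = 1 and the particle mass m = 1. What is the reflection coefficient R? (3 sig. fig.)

R = 0.151

On each side the TISE gives plane waves with k = √(2m(E − V))/ℏ: k₁ = √(2·1·18.1) = 6.017, k₂ = √(2·1·3.5) = 2.646.
Matching ψ and ψ′ at x = 0 gives r = (k₁ − k₂)/(k₁ + k₂), so R = r² = 0.1514 and T = 1 − R = 0.8486.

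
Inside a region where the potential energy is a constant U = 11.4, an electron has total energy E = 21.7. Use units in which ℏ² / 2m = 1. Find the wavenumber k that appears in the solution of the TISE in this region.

With E > U the solution is oscillatory, ψ ∝ e^{±ikx} with k = √(2m(E − U))/ℏ.
k = √(2 × 0.5 × 10.3) = 3.209.

k = 3.21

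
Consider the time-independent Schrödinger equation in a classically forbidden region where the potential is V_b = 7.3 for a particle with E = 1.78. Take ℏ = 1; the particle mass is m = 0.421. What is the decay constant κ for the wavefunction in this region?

κ = 2.16

Since E < V_b the TISE in this region is ψ'' = κ²ψ with κ = √(2m(V_b − E))/ℏ.
κ = √(2 × 0.421 × 5.52) = 2.156.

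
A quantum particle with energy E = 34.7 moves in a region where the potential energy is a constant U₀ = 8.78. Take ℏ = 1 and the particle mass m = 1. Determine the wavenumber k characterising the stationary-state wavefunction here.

k = 7.20

With E > U₀ the solution is oscillatory, ψ ∝ e^{±ikx} with k = √(2m(E − U₀))/ℏ.
k = √(2 × 1 × 25.92) = 7.200.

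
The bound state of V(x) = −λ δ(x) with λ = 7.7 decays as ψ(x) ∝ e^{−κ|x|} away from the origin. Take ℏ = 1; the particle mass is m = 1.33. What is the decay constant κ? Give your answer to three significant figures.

Integrating the TISE across x = 0 gives the cusp condition ψ'(0⁺) − ψ'(0⁻) = −(2mλ/ℏ²)ψ(0).
With ψ ∝ e^{−κ|x|} this yields −2κ = −2mλ/ℏ², so κ = mλ/ℏ² = 10.24.

κ = 10.2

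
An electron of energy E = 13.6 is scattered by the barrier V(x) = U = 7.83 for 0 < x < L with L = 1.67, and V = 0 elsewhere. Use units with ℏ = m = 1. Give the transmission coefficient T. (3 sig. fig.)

Above the barrier the interior wavenumber is k₂ = √(2m(E − U))/ℏ = 3.397, giving phase k₂L = 5.673.
Matching at both interfaces gives T⁻¹ = 1 + U² sin²(k₂L) / [4E(E − U)] = 1.064, hence T = 0.940.

T = 0.940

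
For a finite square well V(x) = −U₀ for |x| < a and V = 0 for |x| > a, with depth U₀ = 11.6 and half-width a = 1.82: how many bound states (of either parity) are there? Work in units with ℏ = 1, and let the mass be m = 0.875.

The dimensionless depth is z₀ = a√(2mU₀)/ℏ = 1.82 × √(20.30) = 8.200.
The even/odd transcendental equations gain one root per π/2 in z₀, giving N = 1 + ⌊2z₀/π⌋ = 1 + ⌊5.220⌋ = 6.

N = 6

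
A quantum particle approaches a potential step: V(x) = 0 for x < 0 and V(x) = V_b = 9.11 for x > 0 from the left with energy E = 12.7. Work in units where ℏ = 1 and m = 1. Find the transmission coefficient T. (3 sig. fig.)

T = 0.907

The wavenumbers are k₁ = √(2mE)/ℏ = 5.040 on the left and k₂ = √(2m(E − V_b))/ℏ = 2.680 on the right.
Matching ψ and ψ′ at x = 0 gives r = (k₁ − k₂)/(k₁ + k₂), so R = r² = 0.09349 and T = 1 − R = 0.9065.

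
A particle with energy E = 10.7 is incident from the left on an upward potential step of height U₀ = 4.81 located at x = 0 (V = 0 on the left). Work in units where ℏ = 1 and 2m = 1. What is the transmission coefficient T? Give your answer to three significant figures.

T = 0.978

The wavenumbers are k₁ = √(2mE)/ℏ = 3.271 on the left and k₂ = √(2m(E − U₀))/ℏ = 2.427 on the right.
Continuity of ψ and ψ′ at the step yields the reflection amplitude r = (k₁ − k₂)/(k₁ + k₂) = 0.1481; thus R = |r|² = 0.02195, T = 0.9781.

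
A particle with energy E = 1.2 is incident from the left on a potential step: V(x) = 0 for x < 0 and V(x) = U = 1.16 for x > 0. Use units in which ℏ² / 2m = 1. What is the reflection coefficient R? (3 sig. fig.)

The wavenumbers are k₁ = √(2mE)/ℏ = 1.095 on the left and k₂ = √(2m(E − U))/ℏ = 0.2000 on the right.
Matching ψ and ψ′ at x = 0 gives r = (k₁ − k₂)/(k₁ + k₂), so R = r² = 0.4778 and T = 1 − R = 0.5222.

R = 0.478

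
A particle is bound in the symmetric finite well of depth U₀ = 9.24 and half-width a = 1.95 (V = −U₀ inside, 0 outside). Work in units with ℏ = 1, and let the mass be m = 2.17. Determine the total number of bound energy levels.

Define the well-strength parameter z₀ = (a/ℏ)√(2mU₀) = 1.95 × √(2·2.17·9.24) = 12.35.
The even/odd transcendental equations gain one root per π/2 in z₀, giving N = 1 + ⌊2z₀/π⌋ = 1 + ⌊7.861⌋ = 8.

N = 8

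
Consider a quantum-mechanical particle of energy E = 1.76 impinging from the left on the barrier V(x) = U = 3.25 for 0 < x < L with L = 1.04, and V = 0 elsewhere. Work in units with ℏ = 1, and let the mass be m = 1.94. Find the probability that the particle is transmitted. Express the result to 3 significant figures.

T = 0.0264

Since E < U the interior solution is evanescent with decay constant κ = √(2m(U − E))/ℏ = 2.404.
κL = 2.501, sinh(κL) = 6.054.
Matching ψ, ψ′ at both faces gives T = [1 + U² sinh²(κL) / (4E(U − E))]⁻¹ = 1/37.90 = 0.0264.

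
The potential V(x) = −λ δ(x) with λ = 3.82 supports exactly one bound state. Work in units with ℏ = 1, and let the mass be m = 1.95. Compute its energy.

E = -14.2

For x ≠ 0 the bound state is ψ ∝ e^{−κ|x|}; integrating the TISE across the delta gives the cusp condition 2κ = 2mλ/ℏ², so κ = 7.449.
Then E = −ℏ²κ²/(2m) = −mλ²/(2ℏ²) = -14.23.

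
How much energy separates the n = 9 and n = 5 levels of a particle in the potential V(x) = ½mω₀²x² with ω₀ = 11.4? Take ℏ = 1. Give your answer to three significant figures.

ΔE = 45.6

E_n = ℏω₀(n + ½), so ΔE = (9 − 5) ℏω₀ = 4 × 11.4 = 45.60.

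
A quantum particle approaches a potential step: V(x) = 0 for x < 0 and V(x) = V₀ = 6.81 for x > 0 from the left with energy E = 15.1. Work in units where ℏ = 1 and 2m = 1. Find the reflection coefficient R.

The wavenumbers are k₁ = √(2mE)/ℏ = 3.886 on the left and k₂ = √(2m(E − V₀))/ℏ = 2.879 on the right.
Continuity of ψ and ψ′ at the step yields the reflection amplitude r = (k₁ − k₂)/(k₁ + k₂) = 0.1488; thus R = |r|² = 0.02214, T = 0.9779.

R = 0.0221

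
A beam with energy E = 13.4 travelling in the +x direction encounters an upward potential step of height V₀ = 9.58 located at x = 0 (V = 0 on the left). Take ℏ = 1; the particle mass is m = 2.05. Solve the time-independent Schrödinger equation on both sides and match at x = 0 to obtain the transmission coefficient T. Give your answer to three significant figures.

T = 0.908

The wavenumbers are k₁ = √(2mE)/ℏ = 7.412 on the left and k₂ = √(2m(E − V₀))/ℏ = 3.958 on the right.
Matching ψ and ψ′ at x = 0 gives r = (k₁ − k₂)/(k₁ + k₂), so R = r² = 0.09232 and T = 1 − R = 0.9077.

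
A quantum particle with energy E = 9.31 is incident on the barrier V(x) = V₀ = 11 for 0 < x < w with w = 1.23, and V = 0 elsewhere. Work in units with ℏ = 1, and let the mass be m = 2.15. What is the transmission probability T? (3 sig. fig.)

T = 0.00274

Since E < V₀ the interior solution is evanescent with decay constant κ = √(2m(V₀ − E))/ℏ = 2.696.
κw = 3.316, sinh(κw) = 13.75.
The exact tunnelling result is T⁻¹ = 1 + V₀² sinh²(κw) / [4E(V₀ − E)] = 364.7, so T = 0.00274.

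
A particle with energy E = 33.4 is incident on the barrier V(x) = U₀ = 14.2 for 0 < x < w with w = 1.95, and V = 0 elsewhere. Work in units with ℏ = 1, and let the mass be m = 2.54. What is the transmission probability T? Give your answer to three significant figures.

Above the barrier the interior wavenumber is k₂ = √(2m(E − U₀))/ℏ = 9.876, giving phase k₂w = 19.26.
Matching at both interfaces gives T⁻¹ = 1 + U₀² sin²(k₂w) / [4E(E − U₀)] = 1.012, hence T = 0.988.

T = 0.988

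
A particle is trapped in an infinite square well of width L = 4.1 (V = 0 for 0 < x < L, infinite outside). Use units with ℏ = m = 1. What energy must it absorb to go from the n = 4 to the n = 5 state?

ΔE = 2.64

E_n = n²π²ℏ²/(2mL²), so ΔE = (5² − 4²) π²ℏ²/(2mL²).
ΔE = 9 × π² / (2 × 1 × 4.1²) = 2.642.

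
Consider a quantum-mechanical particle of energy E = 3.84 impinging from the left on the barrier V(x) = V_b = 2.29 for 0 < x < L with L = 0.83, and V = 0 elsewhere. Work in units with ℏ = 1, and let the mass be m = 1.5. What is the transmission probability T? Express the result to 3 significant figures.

E > V_b: inside the barrier k₂ = √(2m(E − V_b))/ℏ = 2.156, k₂L = 1.790.
T = [1 + V_b² sin²(k₂L) / (4E(E − V_b))]⁻¹ = 1/1.210 = 0.827.

T = 0.827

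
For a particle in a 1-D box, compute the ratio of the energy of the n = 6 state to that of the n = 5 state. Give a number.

Since E_n ∝ n², the ratio is (6/5)² = 1.44.

1.44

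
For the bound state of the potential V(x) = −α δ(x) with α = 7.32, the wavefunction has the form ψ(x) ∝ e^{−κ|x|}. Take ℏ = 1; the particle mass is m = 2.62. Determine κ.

κ = 19.2

Integrating the TISE across x = 0 gives the cusp condition ψ'(0⁺) − ψ'(0⁻) = −(2mα/ℏ²)ψ(0).
With ψ ∝ e^{−κ|x|} this yields −2κ = −2mα/ℏ², so κ = mα/ℏ² = 19.18.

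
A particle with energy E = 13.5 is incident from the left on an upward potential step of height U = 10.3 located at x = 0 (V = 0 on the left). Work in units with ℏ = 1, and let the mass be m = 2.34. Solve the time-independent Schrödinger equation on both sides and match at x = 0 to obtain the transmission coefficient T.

The wavenumbers are k₁ = √(2mE)/ℏ = 7.949 on the left and k₂ = √(2m(E − U))/ℏ = 3.870 on the right.
Continuity of ψ and ψ′ at the step yields the reflection amplitude r = (k₁ − k₂)/(k₁ + k₂) = 0.3451; thus R = |r|² = 0.1191, T = 0.8809.

T = 0.881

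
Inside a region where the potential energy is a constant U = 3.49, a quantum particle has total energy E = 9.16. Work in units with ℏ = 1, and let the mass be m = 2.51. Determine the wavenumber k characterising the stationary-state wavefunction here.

k = 5.34

With E > U the solution is oscillatory, ψ ∝ e^{±ikx} with k = √(2m(E − U))/ℏ.
k = √(2 × 2.51 × 5.67) = 5.335.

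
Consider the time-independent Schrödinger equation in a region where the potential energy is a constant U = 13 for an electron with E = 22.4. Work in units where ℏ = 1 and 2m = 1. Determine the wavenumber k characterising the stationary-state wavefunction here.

With E > U the solution is oscillatory, ψ ∝ e^{±ikx} with k = √(2m(E − U))/ℏ.
k = √(2 × 0.5 × 9.4) = 3.066.

k = 3.07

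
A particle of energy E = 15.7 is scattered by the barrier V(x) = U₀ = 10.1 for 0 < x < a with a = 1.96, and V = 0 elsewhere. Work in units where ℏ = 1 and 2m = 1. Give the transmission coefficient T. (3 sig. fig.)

T = 0.776

E > U₀: inside the barrier k₂ = √(2m(E − U₀))/ℏ = 2.366, k₂a = 4.638.
Matching at both interfaces gives T⁻¹ = 1 + U₀² sin²(k₂a) / [4E(E − U₀)] = 1.288, hence T = 0.776.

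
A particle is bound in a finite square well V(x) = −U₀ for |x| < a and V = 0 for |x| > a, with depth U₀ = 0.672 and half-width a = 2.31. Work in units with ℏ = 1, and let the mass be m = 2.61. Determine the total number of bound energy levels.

Define the well-strength parameter z₀ = (a/ℏ)√(2mU₀) = 2.31 × √(2·2.61·0.672) = 4.326.
The even/odd transcendental equations gain one root per π/2 in z₀, giving N = 1 + ⌊2z₀/π⌋ = 1 + ⌊2.754⌋ = 3.

N = 3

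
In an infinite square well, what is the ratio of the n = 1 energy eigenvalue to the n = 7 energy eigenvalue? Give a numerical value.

0.0204082

Since E_n ∝ n², the ratio is (1/7)² = 0.0204082.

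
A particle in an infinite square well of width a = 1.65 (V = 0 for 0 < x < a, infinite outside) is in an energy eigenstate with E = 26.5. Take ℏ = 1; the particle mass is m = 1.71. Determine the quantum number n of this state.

n = 5

For an infinite well E_n = n²π²ℏ²/(2ma²), so n = (a/πℏ)√(2mE).
n = (1.65/π) × √(2 × 1.71 × 26.5) = 5.000 → n = 5.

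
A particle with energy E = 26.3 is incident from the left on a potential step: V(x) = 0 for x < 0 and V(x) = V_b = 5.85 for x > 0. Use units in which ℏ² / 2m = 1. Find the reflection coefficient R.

R = 0.00395

On each side the TISE gives plane waves with k = √(2m(E − V))/ℏ: k₁ = √(2·½·26.3) = 5.128, k₂ = √(2·½·20.45) = 4.522.
Continuity of ψ and ψ′ at the step yields the reflection amplitude r = (k₁ − k₂)/(k₁ + k₂) = 0.06281; thus R = |r|² = 0.003946, T = 0.9961.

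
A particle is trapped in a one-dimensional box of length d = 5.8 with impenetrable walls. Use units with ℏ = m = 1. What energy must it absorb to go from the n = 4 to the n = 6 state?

ΔE = 2.93

E_n = n²π²ℏ²/(2md²), so ΔE = (6² − 4²) π²ℏ²/(2md²).
ΔE = 20 × π² / (2 × 1 × 5.8²) = 2.934.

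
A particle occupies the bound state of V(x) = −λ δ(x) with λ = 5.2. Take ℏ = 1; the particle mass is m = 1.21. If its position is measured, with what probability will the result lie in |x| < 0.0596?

P = 0.528

The normalised bound state is ψ = √κ e^{−κ|x|} with κ = mλ/ℏ² = 6.292.
P(|x| < d) = ∫_{−d}^{d} κ e^{−2κ|x|} dx = 1 − e^{−2κd} = 1 − e^{−0.7500} = 0.5276.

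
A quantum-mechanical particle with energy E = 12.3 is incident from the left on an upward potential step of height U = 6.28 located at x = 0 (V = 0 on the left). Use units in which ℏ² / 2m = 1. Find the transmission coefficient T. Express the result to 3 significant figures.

T = 0.969

On each side the TISE gives plane waves with k = √(2m(E − V))/ℏ: k₁ = √(2·½·12.3) = 3.507, k₂ = √(2·½·6.02) = 2.454.
Matching ψ and ψ′ at x = 0 gives r = (k₁ − k₂)/(k₁ + k₂), so R = r² = 0.03124 and T = 1 − R = 0.9688.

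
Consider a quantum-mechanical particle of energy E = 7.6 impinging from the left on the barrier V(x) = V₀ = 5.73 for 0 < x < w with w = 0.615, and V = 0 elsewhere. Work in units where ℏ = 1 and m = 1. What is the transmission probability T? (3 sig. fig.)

E > V₀: inside the barrier k₂ = √(2m(E − V₀))/ℏ = 1.934, k₂w = 1.189.
T = [1 + V₀² sin²(k₂w) / (4E(E − V₀))]⁻¹ = 1/1.498 = 0.668.

T = 0.668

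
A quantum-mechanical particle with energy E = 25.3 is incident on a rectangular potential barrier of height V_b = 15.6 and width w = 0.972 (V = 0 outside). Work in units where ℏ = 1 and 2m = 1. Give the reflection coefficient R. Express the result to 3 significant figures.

Above the barrier the interior wavenumber is k₂ = √(2m(E − V_b))/ℏ = 3.114, giving phase k₂w = 3.027.
Matching at both interfaces gives T⁻¹ = 1 + V_b² sin²(k₂w) / [4E(E − V_b)] = 1.003, hence T = 0.997.
R = 1 − T = 0.00322.

R = 0.00322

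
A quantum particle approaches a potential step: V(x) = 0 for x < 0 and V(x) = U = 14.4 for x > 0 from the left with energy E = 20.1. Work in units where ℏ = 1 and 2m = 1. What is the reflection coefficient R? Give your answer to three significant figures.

The wavenumbers are k₁ = √(2mE)/ℏ = 4.483 on the left and k₂ = √(2m(E − U))/ℏ = 2.387 on the right.
Continuity of ψ and ψ′ at the step yields the reflection amplitude r = (k₁ − k₂)/(k₁ + k₂) = 0.3050; thus R = |r|² = 0.09305, T = 0.9070.

R = 0.0930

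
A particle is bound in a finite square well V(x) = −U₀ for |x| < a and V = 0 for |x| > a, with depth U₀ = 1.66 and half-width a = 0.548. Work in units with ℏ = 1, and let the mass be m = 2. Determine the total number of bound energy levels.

N = 1

The dimensionless depth is z₀ = a√(2mU₀)/ℏ = 0.548 × √(6.640) = 1.412.
A new bound state (alternating even/odd) appears each time z₀ passes a multiple of π/2, so N = ⌊2z₀/π⌋ + 1 = ⌊0.8990⌋ + 1 = 1.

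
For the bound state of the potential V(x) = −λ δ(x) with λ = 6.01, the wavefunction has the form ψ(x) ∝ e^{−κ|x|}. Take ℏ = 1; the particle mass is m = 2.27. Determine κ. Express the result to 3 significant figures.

κ = 13.6

Integrate −(ℏ²/2m)ψ'' − λδ(x)ψ = Eψ from −ε to +ε: the ψ'' term gives ψ'(0⁺) − ψ'(0⁻) and the δ term gives −(2mλ/ℏ²)ψ(0).
With ψ ∝ e^{−κ|x|} this yields −2κ = −2mλ/ℏ², so κ = mλ/ℏ² = 13.64.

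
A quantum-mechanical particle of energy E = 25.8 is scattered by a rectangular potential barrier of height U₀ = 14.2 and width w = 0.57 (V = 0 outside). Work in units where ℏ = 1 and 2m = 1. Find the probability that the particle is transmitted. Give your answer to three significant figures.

Above the barrier the interior wavenumber is k₂ = √(2m(E − U₀))/ℏ = 3.406, giving phase k₂w = 1.941.
Matching at both interfaces gives T⁻¹ = 1 + U₀² sin²(k₂w) / [4E(E − U₀)] = 1.146, hence T = 0.872.

T = 0.872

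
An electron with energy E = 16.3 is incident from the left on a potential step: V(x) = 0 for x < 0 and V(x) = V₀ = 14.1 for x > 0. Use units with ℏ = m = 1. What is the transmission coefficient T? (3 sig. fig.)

T = 0.786

The wavenumbers are k₁ = √(2mE)/ℏ = 5.710 on the left and k₂ = √(2m(E − V₀))/ℏ = 2.098 on the right.
Continuity of ψ and ψ′ at the step yields the reflection amplitude r = (k₁ − k₂)/(k₁ + k₂) = 0.4626; thus R = |r|² = 0.2140, T = 0.7860.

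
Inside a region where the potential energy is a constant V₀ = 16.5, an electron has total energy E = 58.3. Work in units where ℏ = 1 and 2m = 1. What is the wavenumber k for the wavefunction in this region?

k = 6.47

With E > V₀ the solution is oscillatory, ψ ∝ e^{±ikx} with k = √(2m(E − V₀))/ℏ.
k = √(2 × 0.5 × 41.8) = 6.465.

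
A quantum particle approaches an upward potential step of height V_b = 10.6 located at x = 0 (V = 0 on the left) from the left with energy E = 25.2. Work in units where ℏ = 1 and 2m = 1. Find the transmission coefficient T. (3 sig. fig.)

The wavenumbers are k₁ = √(2mE)/ℏ = 5.020 on the left and k₂ = √(2m(E − V_b))/ℏ = 3.821 on the right.
Matching ψ and ψ′ at x = 0 gives r = (k₁ − k₂)/(k₁ + k₂), so R = r² = 0.01839 and T = 1 − R = 0.9816.

T = 0.982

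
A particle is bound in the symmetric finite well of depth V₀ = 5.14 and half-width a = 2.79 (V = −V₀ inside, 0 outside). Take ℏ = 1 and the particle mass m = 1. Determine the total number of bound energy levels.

Define the well-strength parameter z₀ = (a/ℏ)√(2mV₀) = 2.79 × √(2·1·5.14) = 8.945.
A new bound state (alternating even/odd) appears each time z₀ passes a multiple of π/2, so N = ⌊2z₀/π⌋ + 1 = ⌊5.695⌋ + 1 = 6.

N = 6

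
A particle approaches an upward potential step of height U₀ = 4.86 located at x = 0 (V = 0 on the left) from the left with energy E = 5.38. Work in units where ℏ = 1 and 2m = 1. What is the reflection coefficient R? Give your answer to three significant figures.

On each side the TISE gives plane waves with k = √(2m(E − V))/ℏ: k₁ = √(2·½·5.38) = 2.319, k₂ = √(2·½·0.52) = 0.7211.
Continuity of ψ and ψ′ at the step yields the reflection amplitude r = (k₁ − k₂)/(k₁ + k₂) = 0.5257; thus R = |r|² = 0.2763, T = 0.7237.

R = 0.276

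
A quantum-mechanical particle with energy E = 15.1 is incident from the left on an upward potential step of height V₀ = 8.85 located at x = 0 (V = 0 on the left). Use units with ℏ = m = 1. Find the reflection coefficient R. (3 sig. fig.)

R = 0.0471

The wavenumbers are k₁ = √(2mE)/ℏ = 5.495 on the left and k₂ = √(2m(E − V₀))/ℏ = 3.536 on the right.
Matching ψ and ψ′ at x = 0 gives r = (k₁ − k₂)/(k₁ + k₂), so R = r² = 0.04710 and T = 1 − R = 0.9529.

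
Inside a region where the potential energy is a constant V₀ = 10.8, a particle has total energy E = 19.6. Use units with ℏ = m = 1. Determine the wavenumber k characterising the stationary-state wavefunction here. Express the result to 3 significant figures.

k = 4.20

With E > V₀ the solution is oscillatory, ψ ∝ e^{±ikx} with k = √(2m(E − V₀))/ℏ.
k = √(2 × 1 × 8.8) = 4.195.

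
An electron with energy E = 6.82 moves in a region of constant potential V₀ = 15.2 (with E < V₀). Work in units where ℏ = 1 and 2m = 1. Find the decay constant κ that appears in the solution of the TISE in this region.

κ = 2.89

Since E < V₀ the TISE in this region is ψ'' = κ²ψ with κ = √(2m(V₀ − E))/ℏ.
κ = √(2 × 0.5 × 8.38) = 2.895.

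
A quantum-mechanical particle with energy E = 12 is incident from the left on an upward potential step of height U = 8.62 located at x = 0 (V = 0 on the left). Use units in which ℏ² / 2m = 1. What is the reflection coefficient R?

The wavenumbers are k₁ = √(2mE)/ℏ = 3.464 on the left and k₂ = √(2m(E − U))/ℏ = 1.838 on the right.
Matching ψ and ψ′ at x = 0 gives r = (k₁ − k₂)/(k₁ + k₂), so R = r² = 0.09399 and T = 1 − R = 0.9060.

R = 0.0940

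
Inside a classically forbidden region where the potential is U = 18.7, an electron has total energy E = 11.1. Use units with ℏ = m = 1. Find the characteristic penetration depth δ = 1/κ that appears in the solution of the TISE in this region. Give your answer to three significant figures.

δ = 0.256

Since E < U the TISE in this region is ψ'' = κ²ψ with κ = √(2m(U − E))/ℏ.
κ = √(2 × 1 × 7.6) = 3.899. The penetration depth is δ = 1/κ = 0.256.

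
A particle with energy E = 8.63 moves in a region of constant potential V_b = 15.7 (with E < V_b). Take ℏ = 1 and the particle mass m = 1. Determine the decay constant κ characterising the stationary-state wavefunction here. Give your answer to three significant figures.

Since E < V_b the TISE in this region is ψ'' = κ²ψ with κ = √(2m(V_b − E))/ℏ.
κ = √(2 × 1 × 7.07) = 3.760.

κ = 3.76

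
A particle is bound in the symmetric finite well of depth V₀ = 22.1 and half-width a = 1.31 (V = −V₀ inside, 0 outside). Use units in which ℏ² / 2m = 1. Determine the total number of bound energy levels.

N = 4

Define the well-strength parameter z₀ = (a/ℏ)√(2mV₀) = 1.31 × √(2·0.5·22.1) = 6.158.
The even/odd transcendental equations gain one root per π/2 in z₀, giving N = 1 + ⌊2z₀/π⌋ = 1 + ⌊3.921⌋ = 4.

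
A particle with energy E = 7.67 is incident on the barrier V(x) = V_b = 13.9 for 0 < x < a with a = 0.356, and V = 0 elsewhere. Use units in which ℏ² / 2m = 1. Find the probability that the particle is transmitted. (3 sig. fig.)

Since E < V_b the interior solution is evanescent with decay constant κ = √(2m(V_b − E))/ℏ = 2.496.
κa = 0.8886, sinh(κa) = 1.010.
The exact tunnelling result is T⁻¹ = 1 + V_b² sinh²(κa) / [4E(V_b − E)] = 2.032, so T = 0.492.

T = 0.492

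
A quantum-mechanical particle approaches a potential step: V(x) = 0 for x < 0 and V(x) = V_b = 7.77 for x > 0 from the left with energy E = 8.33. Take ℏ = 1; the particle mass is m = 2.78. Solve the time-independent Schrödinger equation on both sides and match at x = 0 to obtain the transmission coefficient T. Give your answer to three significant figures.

T = 0.654

On each side the TISE gives plane waves with k = √(2m(E − V))/ℏ: k₁ = √(2·2.78·8.33) = 6.805, k₂ = √(2·2.78·0.56) = 1.765.
Matching ψ and ψ′ at x = 0 gives r = (k₁ − k₂)/(k₁ + k₂), so R = r² = 0.3460 and T = 1 − R = 0.6540.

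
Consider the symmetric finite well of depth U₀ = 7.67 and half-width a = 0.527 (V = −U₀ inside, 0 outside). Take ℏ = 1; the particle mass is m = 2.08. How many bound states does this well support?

Define the well-strength parameter z₀ = (a/ℏ)√(2mU₀) = 0.527 × √(2·2.08·7.67) = 2.977.
A new bound state (alternating even/odd) appears each time z₀ passes a multiple of π/2, so N = ⌊2z₀/π⌋ + 1 = ⌊1.895⌋ + 1 = 2.

N = 2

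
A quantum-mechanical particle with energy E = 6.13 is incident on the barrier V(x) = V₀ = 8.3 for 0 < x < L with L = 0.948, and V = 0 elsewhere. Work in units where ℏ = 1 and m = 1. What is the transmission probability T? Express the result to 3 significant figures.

T = 0.0583

E < V₀: inside the barrier ψ ∝ e^{±κx} with κ = √(2m(V₀ − E))/ℏ = 2.083.
κL = 1.975, sinh(κL) = 3.534.
Matching ψ, ψ′ at both faces gives T = [1 + V₀² sinh²(κL) / (4E(V₀ − E))]⁻¹ = 1/17.17 = 0.0583.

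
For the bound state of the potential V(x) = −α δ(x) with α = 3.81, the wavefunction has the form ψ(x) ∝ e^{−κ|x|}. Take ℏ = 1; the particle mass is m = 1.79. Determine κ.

κ = 6.82

Integrate −(ℏ²/2m)ψ'' − αδ(x)ψ = Eψ from −ε to +ε: the ψ'' term gives ψ'(0⁺) − ψ'(0⁻) and the δ term gives −(2mα/ℏ²)ψ(0).
With ψ ∝ e^{−κ|x|} this yields −2κ = −2mα/ℏ², so κ = mα/ℏ² = 6.820.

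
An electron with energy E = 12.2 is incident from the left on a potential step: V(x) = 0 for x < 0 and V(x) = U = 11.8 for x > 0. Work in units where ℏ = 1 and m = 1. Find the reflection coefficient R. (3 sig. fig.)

The wavenumbers are k₁ = √(2mE)/ℏ = 4.940 on the left and k₂ = √(2m(E − U))/ℏ = 0.8944 on the right.
Matching ψ and ψ′ at x = 0 gives r = (k₁ − k₂)/(k₁ + k₂), so R = r² = 0.4808 and T = 1 − R = 0.5192.

R = 0.481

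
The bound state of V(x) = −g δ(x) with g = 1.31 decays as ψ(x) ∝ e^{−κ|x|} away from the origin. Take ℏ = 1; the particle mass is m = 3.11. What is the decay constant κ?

Integrate −(ℏ²/2m)ψ'' − gδ(x)ψ = Eψ from −ε to +ε: the ψ'' term gives ψ'(0⁺) − ψ'(0⁻) and the δ term gives −(2mg/ℏ²)ψ(0).
With ψ ∝ e^{−κ|x|} this yields −2κ = −2mg/ℏ², so κ = mg/ℏ² = 4.074.

κ = 4.07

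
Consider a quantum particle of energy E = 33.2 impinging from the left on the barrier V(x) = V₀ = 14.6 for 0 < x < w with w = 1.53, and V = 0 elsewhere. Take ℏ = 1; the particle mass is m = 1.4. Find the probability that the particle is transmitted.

E > V₀: inside the barrier k₂ = √(2m(E − V₀))/ℏ = 7.217, k₂w = 11.04.
Matching at both interfaces gives T⁻¹ = 1 + V₀² sin²(k₂w) / [4E(E − V₀)] = 1.086, hence T = 0.921.

T = 0.921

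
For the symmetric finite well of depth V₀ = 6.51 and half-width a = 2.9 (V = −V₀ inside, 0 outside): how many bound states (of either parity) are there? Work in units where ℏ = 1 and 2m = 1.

N = 5

The dimensionless depth is z₀ = a√(2mV₀)/ℏ = 2.9 × √(6.510) = 7.399.
The even/odd transcendental equations gain one root per π/2 in z₀, giving N = 1 + ⌊2z₀/π⌋ = 1 + ⌊4.711⌋ = 5.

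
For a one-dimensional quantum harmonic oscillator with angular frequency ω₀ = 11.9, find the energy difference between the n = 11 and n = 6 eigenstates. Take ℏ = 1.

ΔE = 59.5

E_n = ℏω₀(n + ½), so ΔE = (11 − 6) ℏω₀ = 5 × 11.9 = 59.50.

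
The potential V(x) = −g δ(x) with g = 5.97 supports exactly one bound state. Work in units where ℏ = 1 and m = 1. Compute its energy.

The bound state is ψ(x) = √κ e^{−κ|x|}. The derivative jump ψ'(0⁺) − ψ'(0⁻) = −(2mg/ℏ²)ψ(0) fixes κ = mg/ℏ² = 5.970.
Then E = −ℏ²κ²/(2m) = −mg²/(2ℏ²) = -17.82.

E = -17.8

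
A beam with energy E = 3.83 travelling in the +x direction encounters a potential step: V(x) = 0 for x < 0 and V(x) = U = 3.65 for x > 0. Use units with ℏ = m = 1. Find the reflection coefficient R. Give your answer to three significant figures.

On each side the TISE gives plane waves with k = √(2m(E − V))/ℏ: k₁ = √(2·1·3.83) = 2.768, k₂ = √(2·1·0.18) = 0.6000.
Continuity of ψ and ψ′ at the step yields the reflection amplitude r = (k₁ − k₂)/(k₁ + k₂) = 0.6437; thus R = |r|² = 0.4143, T = 0.5857.

R = 0.414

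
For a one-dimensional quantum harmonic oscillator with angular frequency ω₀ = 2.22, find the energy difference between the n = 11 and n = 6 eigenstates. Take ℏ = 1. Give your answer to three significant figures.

ΔE = 11.1

E_n = ℏω₀(n + ½), so ΔE = (11 − 6) ℏω₀ = 5 × 2.22 = 11.10.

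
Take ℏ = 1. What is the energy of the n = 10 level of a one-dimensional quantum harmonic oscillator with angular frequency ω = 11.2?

E = 118

Using E_n = (n + ½)ℏω: E_10 = 10.5 × 11.2 = 117.6.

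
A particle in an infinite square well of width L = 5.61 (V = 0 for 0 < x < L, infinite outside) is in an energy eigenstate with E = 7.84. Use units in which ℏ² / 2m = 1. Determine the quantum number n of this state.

From E_n = n²π²ℏ²/(2mL²) invert to n = √(2mL²E)/(πℏ).
n = (5.61/π) × √(2 × 0.5 × 7.84) = 5.000 → n = 5.

n = 5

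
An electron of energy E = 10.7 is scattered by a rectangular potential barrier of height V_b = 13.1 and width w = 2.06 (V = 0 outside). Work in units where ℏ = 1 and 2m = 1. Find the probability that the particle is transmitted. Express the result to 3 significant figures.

T = 0.00405

Since E < V_b the interior solution is evanescent with decay constant κ = √(2m(V_b − E))/ℏ = 1.549.
κw = 3.191, sinh(κw) = 12.14.
Matching ψ, ψ′ at both faces gives T = [1 + V_b² sinh²(κw) / (4E(V_b − E))]⁻¹ = 1/247.2 = 0.00405.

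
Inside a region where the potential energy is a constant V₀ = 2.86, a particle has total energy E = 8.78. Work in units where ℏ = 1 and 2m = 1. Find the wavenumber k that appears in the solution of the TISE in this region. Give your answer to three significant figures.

With E > V₀ the solution is oscillatory, ψ ∝ e^{±ikx} with k = √(2m(E − V₀))/ℏ.
k = √(2 × 0.5 × 5.92) = 2.433.

k = 2.43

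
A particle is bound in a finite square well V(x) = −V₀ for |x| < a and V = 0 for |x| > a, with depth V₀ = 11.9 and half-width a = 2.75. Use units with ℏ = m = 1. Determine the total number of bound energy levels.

Define the well-strength parameter z₀ = (a/ℏ)√(2mV₀) = 2.75 × √(2·1·11.9) = 13.42.
A new bound state (alternating even/odd) appears each time z₀ passes a multiple of π/2, so N = ⌊2z₀/π⌋ + 1 = ⌊8.541⌋ + 1 = 9.

N = 9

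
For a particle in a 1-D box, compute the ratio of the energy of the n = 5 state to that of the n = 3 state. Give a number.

E_n = n²π²ℏ²/(2mL²) so the ratio is n₂²/n₁² = 25/9 = 2.77778.

2.77778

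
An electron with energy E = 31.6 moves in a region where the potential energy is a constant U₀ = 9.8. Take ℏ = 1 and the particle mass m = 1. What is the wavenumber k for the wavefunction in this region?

k = 6.60

With E > U₀ the solution is oscillatory, ψ ∝ e^{±ikx} with k = √(2m(E − U₀))/ℏ.
k = √(2 × 1 × 21.8) = 6.603.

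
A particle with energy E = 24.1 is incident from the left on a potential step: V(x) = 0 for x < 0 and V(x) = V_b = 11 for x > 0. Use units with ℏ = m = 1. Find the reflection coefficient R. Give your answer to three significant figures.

On each side the TISE gives plane waves with k = √(2m(E − V))/ℏ: k₁ = √(2·1·24.1) = 6.943, k₂ = √(2·1·13.1) = 5.119.
Continuity of ψ and ψ′ at the step yields the reflection amplitude r = (k₁ − k₂)/(k₁ + k₂) = 0.1512; thus R = |r|² = 0.02287, T = 0.9771.

R = 0.0229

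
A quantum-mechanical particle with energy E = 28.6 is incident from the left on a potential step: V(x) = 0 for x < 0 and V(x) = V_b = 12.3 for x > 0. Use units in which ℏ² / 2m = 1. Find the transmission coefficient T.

T = 0.981

The wavenumbers are k₁ = √(2mE)/ℏ = 5.348 on the left and k₂ = √(2m(E − V_b))/ℏ = 4.037 on the right.
Matching ψ and ψ′ at x = 0 gives r = (k₁ − k₂)/(k₁ + k₂), so R = r² = 0.01950 and T = 1 − R = 0.9805.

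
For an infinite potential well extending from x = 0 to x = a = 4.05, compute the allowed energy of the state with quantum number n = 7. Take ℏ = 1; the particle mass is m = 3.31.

Requiring ψ(0) = ψ(a) = 0 quantises k = nπ/a, hence E_n = ℏ²k²/2m = n²π²ℏ²/(2ma²).
E_7 = 7² × π² / (2 × 3.31 × 4.05²) = 4.454.

E = 4.45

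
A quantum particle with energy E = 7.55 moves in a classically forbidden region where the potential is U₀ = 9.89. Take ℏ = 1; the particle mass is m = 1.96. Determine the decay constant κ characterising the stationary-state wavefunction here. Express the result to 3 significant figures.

Since E < U₀ the TISE in this region is ψ'' = κ²ψ with κ = √(2m(U₀ − E))/ℏ.
κ = √(2 × 1.96 × 2.34) = 3.029.

κ = 3.03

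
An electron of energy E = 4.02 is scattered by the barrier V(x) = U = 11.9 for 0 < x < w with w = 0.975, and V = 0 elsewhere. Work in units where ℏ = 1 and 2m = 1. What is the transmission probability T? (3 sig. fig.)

T = 0.0149

E < U: inside the barrier ψ ∝ e^{±κx} with κ = √(2m(U − E))/ℏ = 2.807.
κw = 2.737, sinh(κw) = 7.688.
Matching ψ, ψ′ at both faces gives T = [1 + U² sinh²(κw) / (4E(U − E))]⁻¹ = 1/67.05 = 0.0149.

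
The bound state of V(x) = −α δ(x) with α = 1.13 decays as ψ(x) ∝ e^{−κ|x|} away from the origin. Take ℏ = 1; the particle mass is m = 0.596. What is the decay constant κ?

Integrating the TISE across x = 0 gives the cusp condition ψ'(0⁺) − ψ'(0⁻) = −(2mα/ℏ²)ψ(0).
With ψ ∝ e^{−κ|x|} this yields −2κ = −2mα/ℏ², so κ = mα/ℏ² = 0.6735.

κ = 0.673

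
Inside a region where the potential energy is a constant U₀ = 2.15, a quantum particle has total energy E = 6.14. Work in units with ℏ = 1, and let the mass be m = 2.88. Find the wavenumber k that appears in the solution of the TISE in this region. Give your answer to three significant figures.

k = 4.79

With E > U₀ the solution is oscillatory, ψ ∝ e^{±ikx} with k = √(2m(E − U₀))/ℏ.
k = √(2 × 2.88 × 3.99) = 4.794.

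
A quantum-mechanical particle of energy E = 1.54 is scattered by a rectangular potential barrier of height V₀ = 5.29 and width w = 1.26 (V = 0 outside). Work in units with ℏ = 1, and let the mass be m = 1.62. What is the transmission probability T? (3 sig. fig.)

T = 0.000506

Since E < V₀ the interior solution is evanescent with decay constant κ = √(2m(V₀ − E))/ℏ = 3.486.
κw = 4.392, sinh(κw) = 40.39.
The exact tunnelling result is T⁻¹ = 1 + V₀² sinh²(κw) / [4E(V₀ − E)] = 1978, so T = 0.000506.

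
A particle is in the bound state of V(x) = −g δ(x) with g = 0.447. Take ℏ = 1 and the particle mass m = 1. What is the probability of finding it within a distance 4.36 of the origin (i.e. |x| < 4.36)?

P = 0.980

The normalised bound state is ψ = √κ e^{−κ|x|} with κ = mg/ℏ² = 0.4470.
P(|x| < d) = ∫_{−d}^{d} κ e^{−2κ|x|} dx = 1 − e^{−2κd} = 1 − e^{−3.898} = 0.9797.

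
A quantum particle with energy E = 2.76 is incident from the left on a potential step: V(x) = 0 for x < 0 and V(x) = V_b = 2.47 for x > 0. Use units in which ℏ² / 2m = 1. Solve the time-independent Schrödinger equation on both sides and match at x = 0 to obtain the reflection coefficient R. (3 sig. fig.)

R = 0.261

The wavenumbers are k₁ = √(2mE)/ℏ = 1.661 on the left and k₂ = √(2m(E − V_b))/ℏ = 0.5385 on the right.
Matching ψ and ψ′ at x = 0 gives r = (k₁ − k₂)/(k₁ + k₂), so R = r² = 0.2605 and T = 1 − R = 0.7395.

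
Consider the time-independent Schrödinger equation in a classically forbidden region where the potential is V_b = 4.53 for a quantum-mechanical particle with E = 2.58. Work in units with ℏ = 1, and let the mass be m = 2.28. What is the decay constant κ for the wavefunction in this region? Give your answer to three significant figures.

Since E < V_b the TISE in this region is ψ'' = κ²ψ with κ = √(2m(V_b − E))/ℏ.
κ = √(2 × 2.28 × 1.95) = 2.982.

κ = 2.98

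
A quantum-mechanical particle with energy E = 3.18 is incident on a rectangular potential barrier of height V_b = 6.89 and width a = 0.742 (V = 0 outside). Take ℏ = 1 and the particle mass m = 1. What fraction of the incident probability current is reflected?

E < V_b: inside the barrier ψ ∝ e^{±κx} with κ = √(2m(V_b − E))/ℏ = 2.724.
κa = 2.021, sinh(κa) = 3.707.
The exact tunnelling result is T⁻¹ = 1 + V_b² sinh²(κa) / [4E(V_b − E)] = 14.83, so T = 0.0674.
R = 1 − T = 0.933.

R = 0.933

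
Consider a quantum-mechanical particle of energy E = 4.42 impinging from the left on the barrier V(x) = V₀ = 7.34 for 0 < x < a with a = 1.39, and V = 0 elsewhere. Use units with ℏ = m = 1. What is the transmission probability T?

T = 0.00462

E < V₀: inside the barrier ψ ∝ e^{±κx} with κ = √(2m(V₀ − E))/ℏ = 2.417.
κa = 3.359, sinh(κa) = 14.36.
Matching ψ, ψ′ at both faces gives T = [1 + V₀² sinh²(κa) / (4E(V₀ − E))]⁻¹ = 1/216.3 = 0.00462.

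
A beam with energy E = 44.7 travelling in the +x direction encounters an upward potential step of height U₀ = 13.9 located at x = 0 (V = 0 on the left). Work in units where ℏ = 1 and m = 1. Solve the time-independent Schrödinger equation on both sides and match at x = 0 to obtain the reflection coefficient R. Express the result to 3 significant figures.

The wavenumbers are k₁ = √(2mE)/ℏ = 9.455 on the left and k₂ = √(2m(E − U₀))/ℏ = 7.849 on the right.
Matching ψ and ψ′ at x = 0 gives r = (k₁ − k₂)/(k₁ + k₂), so R = r² = 0.008620 and T = 1 − R = 0.9914.

R = 0.00862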